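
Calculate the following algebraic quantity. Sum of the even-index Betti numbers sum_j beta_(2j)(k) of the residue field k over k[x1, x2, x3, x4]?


Koszul resolution: beta_i(k)=C(n,i), n=4
sum_even C(4,i) = 2^(n-1) = 2^3 = 8


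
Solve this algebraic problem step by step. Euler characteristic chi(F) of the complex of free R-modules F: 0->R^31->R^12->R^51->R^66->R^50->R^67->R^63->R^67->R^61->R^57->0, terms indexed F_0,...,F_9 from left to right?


chi = sum (-1)^i * rank:
(-1)^0*31=31
(-1)^1*12=-12
(-1)^2*51=51
(-1)^3*66=-66
(-1)^4*50=50
(-1)^5*67=-67
(-1)^6*63=63
(-1)^7*67=-67
(-1)^8*61=61
(-1)^9*57=-57
chi=-13


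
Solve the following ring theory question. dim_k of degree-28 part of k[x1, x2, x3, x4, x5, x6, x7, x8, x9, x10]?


C(d+n-1,n-1)=C(37,9)=124403620


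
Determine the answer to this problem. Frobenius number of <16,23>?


gcd(16,23)=1 => F=ab-a-b=16*23-16-23=368-39=329


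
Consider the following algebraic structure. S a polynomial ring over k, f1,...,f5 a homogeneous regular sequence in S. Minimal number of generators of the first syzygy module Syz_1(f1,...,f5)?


Regular sequence => Koszul complex is the minimal free resolution.
Syz_1 minimally generated by Koszul relations f_i*e_j - f_j*e_i (i<j): mu(Syz_1) = beta_2 = C(m,2) = m(m-1)/2
m=5
5*4/2 = 10


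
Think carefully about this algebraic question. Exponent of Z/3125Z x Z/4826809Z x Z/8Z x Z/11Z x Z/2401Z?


Exponent = lcm of the cyclic orders; pairwise coprime => product.
5^5*13^6*2^3*11^1*7^4=3125*4826809*8*11*2401=3187021312475000


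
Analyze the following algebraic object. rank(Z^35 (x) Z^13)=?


rank(M(x)N) = rank(M)*rank(N)
35*13 = 455


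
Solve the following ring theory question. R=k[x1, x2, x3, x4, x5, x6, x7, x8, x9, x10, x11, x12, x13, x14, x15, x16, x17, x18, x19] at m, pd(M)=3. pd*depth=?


pd+depth=19
depth=19-3=16
pd*depth=3*16=48


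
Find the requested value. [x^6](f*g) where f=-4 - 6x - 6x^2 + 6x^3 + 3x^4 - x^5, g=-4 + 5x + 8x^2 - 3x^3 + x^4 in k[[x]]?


[x^6] = sum a_i*b_j, i+j=6
  -6*1=-6
  6*-3=-18
  3*8=24
  -1*5=-5
Sum=-5


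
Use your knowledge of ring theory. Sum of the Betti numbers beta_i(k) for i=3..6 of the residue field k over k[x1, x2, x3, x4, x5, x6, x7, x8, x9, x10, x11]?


Koszul resolution: beta_i(k)=C(n,i), n=11
C(11,3)=165, C(11,4)=330, C(11,5)=462, C(11,6)=462
Sum=1419


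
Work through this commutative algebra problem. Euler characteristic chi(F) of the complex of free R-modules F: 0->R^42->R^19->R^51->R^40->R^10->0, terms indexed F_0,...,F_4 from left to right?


chi = sum (-1)^i * rank:
(-1)^0*42=42
(-1)^1*19=-19
(-1)^2*51=51
(-1)^3*40=-40
(-1)^4*10=10
chi=44


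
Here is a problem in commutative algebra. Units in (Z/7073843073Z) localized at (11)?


Local ring = Z/2357947691Z.
phi(2357947691) = 11^8*(11-1) = 2143588810


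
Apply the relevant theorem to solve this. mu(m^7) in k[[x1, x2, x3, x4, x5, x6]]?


C(n+d-1,d)=C(12,7)=792


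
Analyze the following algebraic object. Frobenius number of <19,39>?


gcd(19,39)=1 => F=ab-a-b=19*39-19-39=741-58=683


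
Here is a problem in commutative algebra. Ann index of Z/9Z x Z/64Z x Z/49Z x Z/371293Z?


Exponent = lcm of the cyclic orders; pairwise coprime => product.
3^2*2^6*7^2*13^5=9*64*49*371293=10479373632


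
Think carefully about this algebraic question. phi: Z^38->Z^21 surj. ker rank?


rank(ker) = 38-21 = 17


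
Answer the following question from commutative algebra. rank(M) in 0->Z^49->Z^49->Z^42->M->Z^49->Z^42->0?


Alt sum=0:
(-1)^0*49 + (-1)^1*49 + (-1)^2*42 + (-1)^3*? + (-1)^4*49 + (-1)^5*42=0
rank(M)=49


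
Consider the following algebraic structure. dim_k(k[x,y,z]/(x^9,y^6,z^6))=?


Basis: x^iy^jz^k, i<9,j<6,k<6
9*6*6=324


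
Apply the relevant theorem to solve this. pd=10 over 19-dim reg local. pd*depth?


pd+depth=19
depth=19-10=9
pd*depth=10*9=90


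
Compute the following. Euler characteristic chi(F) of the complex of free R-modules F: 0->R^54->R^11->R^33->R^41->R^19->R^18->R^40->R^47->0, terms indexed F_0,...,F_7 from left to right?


chi = sum (-1)^i * rank:
(-1)^0*54=54
(-1)^1*11=-11
(-1)^2*33=33
(-1)^3*41=-41
(-1)^4*19=19
(-1)^5*18=-18
(-1)^6*40=40
(-1)^7*47=-47
chi=29


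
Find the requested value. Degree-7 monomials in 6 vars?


C(d+n-1,n-1)=C(12,5)=792


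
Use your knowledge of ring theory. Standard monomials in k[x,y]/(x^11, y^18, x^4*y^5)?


k[x,y]/I, I = (x^11, y^18, x^4*y^5)
Rect: 11x18=198. Corner: (11-4)x(18-5)=91.
dim = 198-91 = 107


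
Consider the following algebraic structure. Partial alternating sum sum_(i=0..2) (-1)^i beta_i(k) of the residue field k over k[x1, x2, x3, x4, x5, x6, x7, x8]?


Koszul resolution: beta_i(k)=C(n,i), n=8
sum_(i=0..p) (-1)^i C(n,i) = (-1)^p C(n-1,p)
(-1)^2*C(7,2) = (-1)^2*21 = 21


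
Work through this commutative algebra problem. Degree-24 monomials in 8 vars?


C(d+n-1,n-1)=C(31,7)=2629575


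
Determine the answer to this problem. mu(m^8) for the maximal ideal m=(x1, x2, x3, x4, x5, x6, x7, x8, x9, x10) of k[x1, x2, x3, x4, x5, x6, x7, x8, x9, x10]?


Graded Nakayama: mu(m^d) = dim_k (m^d/m^(d+1)) = #degree-8 monomials in 10 vars
C(n+d-1,d)=C(17,8)=24310


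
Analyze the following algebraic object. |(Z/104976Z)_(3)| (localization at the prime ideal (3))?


3-primary part: 104976=3^8*16
Size=3^8=6561


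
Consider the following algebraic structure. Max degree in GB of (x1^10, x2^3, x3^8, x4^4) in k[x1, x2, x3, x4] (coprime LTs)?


Pure powers, coprime LTs => already GB.
Degrees: 10, 3, 8, 4
Max=10


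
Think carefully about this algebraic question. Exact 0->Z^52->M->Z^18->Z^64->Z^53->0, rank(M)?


Alt sum=0:
(-1)^0*52 + (-1)^1*? + (-1)^2*18 + (-1)^3*64 + (-1)^4*53=0
rank(M)=59


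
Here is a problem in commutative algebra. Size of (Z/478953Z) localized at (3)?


3-primary part: 478953=3^8*73
Size=3^8=6561


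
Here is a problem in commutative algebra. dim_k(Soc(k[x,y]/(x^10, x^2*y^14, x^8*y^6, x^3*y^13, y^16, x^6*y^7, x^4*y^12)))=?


Socle = ann(m) = span of standard monomials u with x*u, y*u in I (staircase corners).
Minimal generators: x^10, x^8*y^6, x^6*y^7, x^4*y^12, x^3*y^13, x^2*y^14, y^16
Corners: xy^15, x^2y^13, x^3y^12, x^5y^11, x^7y^6, x^9y^5
Socle dim=6


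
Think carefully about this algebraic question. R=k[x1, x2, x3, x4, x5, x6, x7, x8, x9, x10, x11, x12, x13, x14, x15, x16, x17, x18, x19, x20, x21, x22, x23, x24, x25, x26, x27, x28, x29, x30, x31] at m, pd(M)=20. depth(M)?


pd+depth=depth(R)=31
depth=31-20=11


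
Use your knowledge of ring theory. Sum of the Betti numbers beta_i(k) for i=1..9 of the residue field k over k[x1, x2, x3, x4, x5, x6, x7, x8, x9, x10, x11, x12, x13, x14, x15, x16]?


Koszul resolution: beta_i(k)=C(n,i), n=16
C(16,1)=16, C(16,2)=120, C(16,3)=560, C(16,4)=1820, C(16,5)=4368, C(16,6)=8008, C(16,7)=11440, C(16,8)=12870, C(16,9)=11440
Sum=50642


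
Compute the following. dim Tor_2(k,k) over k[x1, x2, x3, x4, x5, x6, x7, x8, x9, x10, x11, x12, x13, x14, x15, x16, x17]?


Koszul: C(n,i)=C(17,2)=136


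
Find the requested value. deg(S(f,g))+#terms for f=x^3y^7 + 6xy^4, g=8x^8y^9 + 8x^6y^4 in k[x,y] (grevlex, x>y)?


LT(f)=x^3y^7, LT(g)=8x^8y^9
lcm(LM)=x^8y^9
S(f,g) (scaled by 8 to clear denominators) = 8x^5y^2*f - 1*g = 48x^6y^6 - 8x^6y^4
2 terms, deg 12.
12+2=14


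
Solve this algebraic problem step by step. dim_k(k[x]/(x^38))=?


Basis: 1,x,...,x^37
dim=38


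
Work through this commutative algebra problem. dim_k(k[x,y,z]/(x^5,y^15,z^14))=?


Basis: x^iy^jz^k, i<5,j<15,k<14
5*15*14=1050


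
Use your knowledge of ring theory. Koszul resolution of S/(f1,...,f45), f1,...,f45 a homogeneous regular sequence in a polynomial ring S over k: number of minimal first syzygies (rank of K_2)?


Regular sequence => Koszul complex is the minimal free resolution.
Syz_1 minimally generated by Koszul relations f_i*e_j - f_j*e_i (i<j): mu(Syz_1) = beta_2 = C(m,2) = m(m-1)/2
m=45
45*44/2 = 990


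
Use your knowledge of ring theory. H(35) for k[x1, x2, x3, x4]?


C(d+n-1,n-1)=C(38,3)=8436


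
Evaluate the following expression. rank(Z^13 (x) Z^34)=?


rank(M(x)N) = rank(M)*rank(N)
13*34 = 442


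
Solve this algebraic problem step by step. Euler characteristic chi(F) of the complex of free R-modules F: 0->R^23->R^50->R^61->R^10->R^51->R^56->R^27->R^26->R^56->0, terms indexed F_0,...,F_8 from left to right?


chi = sum (-1)^i * rank:
(-1)^0*23=23
(-1)^1*50=-50
(-1)^2*61=61
(-1)^3*10=-10
(-1)^4*51=51
(-1)^5*56=-56
(-1)^6*27=27
(-1)^7*26=-26
(-1)^8*56=56
chi=76


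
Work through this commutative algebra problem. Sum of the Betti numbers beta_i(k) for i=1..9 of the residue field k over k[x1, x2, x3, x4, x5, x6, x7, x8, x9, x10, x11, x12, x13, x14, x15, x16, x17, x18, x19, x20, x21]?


Koszul resolution: beta_i(k)=C(n,i), n=21
C(21,1)=21, C(21,2)=210, C(21,3)=1330, C(21,4)=5985, C(21,5)=20349, C(21,6)=54264, C(21,7)=116280, C(21,8)=203490, C(21,9)=293930
Sum=695859


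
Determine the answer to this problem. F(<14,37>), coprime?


gcd(14,37)=1 => F=ab-a-b=14*37-14-37=518-51=467


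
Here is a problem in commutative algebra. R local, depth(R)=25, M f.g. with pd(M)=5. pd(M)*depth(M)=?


pd+depth=25
depth=25-5=20
pd*depth=5*20=100


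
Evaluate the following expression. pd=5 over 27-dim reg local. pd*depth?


pd+depth=27
depth=27-5=22
pd*depth=5*22=110


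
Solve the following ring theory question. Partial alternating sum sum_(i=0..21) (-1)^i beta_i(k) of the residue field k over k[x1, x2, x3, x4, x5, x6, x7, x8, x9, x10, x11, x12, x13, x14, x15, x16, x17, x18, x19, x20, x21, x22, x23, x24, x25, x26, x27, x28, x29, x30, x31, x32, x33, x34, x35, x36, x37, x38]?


Koszul resolution: beta_i(k)=C(n,i), n=38
sum_(i=0..p) (-1)^i C(n,i) = (-1)^p C(n-1,p)
(-1)^21*C(37,21) = (-1)^21*12875774670 = -12875774670


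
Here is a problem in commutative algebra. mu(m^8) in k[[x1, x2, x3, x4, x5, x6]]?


C(n+d-1,d)=C(13,8)=1287


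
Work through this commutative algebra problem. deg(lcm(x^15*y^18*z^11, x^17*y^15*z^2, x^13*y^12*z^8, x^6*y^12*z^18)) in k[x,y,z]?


lcm = componentwise max:
x: max(15,17,13,6)=17
y: max(18,15,12,12)=18
z: max(11,2,8,18)=18
Total=17+18+18=53


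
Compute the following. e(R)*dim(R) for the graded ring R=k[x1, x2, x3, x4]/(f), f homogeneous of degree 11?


e(R)=deg(f)=11, dim(R)=4-1=3
e*dim=11*3=33


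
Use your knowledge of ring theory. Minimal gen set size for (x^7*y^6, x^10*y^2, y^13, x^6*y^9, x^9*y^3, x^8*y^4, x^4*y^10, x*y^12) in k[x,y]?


Remove redundant (divisible by others).
Min: x^10*y^2, x^9*y^3, x^8*y^4, x^7*y^6, x^6*y^9, x^4*y^10, x*y^12, y^13
Count=8


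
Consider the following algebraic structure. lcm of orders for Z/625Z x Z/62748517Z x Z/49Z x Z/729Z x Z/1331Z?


Exponent = lcm of the cyclic orders; pairwise coprime => product.
5^4*13^7*7^2*3^6*11^3=625*62748517*49*729*1331=1864597713457854375


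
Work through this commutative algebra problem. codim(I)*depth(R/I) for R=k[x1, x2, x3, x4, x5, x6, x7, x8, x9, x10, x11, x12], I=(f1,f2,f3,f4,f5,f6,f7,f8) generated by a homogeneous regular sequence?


codim=8, depth=dim(R/I)=12-8=4
Product=8*4=32


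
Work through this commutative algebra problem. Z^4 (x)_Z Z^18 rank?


rank(M(x)N) = rank(M)*rank(N)
4*18 = 72


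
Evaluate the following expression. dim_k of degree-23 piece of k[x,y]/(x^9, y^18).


k[x,y], I = (x^9, y^18), d = 23
Need i < 9 and d-i < 18.
Range: 6 <= i <= 8.
H(23) = 3


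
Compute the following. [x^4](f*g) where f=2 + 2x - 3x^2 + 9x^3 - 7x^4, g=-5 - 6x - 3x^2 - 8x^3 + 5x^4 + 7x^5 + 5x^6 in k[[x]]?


[x^4] = sum a_i*b_j, i+j=4
  2*5=10
  2*-8=-16
  -3*-3=9
  9*-6=-54
  -7*-5=35
Sum=-16


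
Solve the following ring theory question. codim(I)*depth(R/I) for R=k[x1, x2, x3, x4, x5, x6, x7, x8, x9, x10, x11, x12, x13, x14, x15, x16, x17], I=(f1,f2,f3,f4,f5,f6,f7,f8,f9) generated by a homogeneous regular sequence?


codim=9, depth=dim(R/I)=17-9=8
Product=9*8=72


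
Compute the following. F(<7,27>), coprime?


gcd(7,27)=1 => F=ab-a-b=7*27-7-27=189-34=155


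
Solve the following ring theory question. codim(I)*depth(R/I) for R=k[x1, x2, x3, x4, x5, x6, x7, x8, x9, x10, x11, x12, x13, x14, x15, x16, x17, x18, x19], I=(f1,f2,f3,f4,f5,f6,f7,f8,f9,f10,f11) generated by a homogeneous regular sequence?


codim=11, depth=dim(R/I)=19-11=8
Product=11*8=88


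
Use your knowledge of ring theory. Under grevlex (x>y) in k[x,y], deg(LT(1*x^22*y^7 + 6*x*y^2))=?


LT: 1*x^22*y^7
deg_x=22, deg_y=7
Total=22+7=29


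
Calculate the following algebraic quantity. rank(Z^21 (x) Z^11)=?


rank(M(x)N) = rank(M)*rank(N)
21*11 = 231


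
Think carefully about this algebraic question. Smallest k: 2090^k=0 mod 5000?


2090^k mod 5000:
k=1: 2090
k=2: 3100
k=3: 4000
k=4: 0
First zero at k = 4


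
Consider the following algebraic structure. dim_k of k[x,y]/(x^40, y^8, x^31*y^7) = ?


k[x,y]/I, I = (x^40, y^8, x^31*y^7)
Rect: 40x8=320. Corner: (40-31)x(8-7)=9.
dim = 320-9 = 311


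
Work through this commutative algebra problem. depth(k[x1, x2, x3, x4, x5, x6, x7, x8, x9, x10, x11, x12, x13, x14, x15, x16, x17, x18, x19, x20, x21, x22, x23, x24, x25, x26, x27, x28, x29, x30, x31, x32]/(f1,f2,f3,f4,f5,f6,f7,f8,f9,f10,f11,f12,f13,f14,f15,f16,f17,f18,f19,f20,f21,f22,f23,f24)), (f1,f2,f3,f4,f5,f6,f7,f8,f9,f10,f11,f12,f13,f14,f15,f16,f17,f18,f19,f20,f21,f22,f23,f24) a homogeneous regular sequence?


depth(R)=32
depth(R/I)=32-24=8


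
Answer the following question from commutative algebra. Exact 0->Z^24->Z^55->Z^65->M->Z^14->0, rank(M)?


Alt sum=0:
(-1)^0*24 + (-1)^1*55 + (-1)^2*65 + (-1)^3*? + (-1)^4*14=0
rank(M)=48


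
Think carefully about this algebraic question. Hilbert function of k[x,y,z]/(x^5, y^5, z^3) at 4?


Need i<5, j<5, k<3 with i+j+k=4.
For each i, j ranges over max(0,4-i-2)..min(4,4-i):
  i=0: j in [2,4] -> 3
  i=1: j in [1,3] -> 3
  i=2: j in [0,2] -> 3
  i=3: j in [0,1] -> 2
  i=4: j in [0,0] -> 1
H(4) = 3+3+3+2+1 = 12


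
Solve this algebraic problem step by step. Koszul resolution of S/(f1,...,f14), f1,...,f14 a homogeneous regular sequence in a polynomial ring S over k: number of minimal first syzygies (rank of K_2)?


Regular sequence => Koszul complex is the minimal free resolution.
Syz_1 minimally generated by Koszul relations f_i*e_j - f_j*e_i (i<j): mu(Syz_1) = beta_2 = C(m,2) = m(m-1)/2
m=14
14*13/2 = 91


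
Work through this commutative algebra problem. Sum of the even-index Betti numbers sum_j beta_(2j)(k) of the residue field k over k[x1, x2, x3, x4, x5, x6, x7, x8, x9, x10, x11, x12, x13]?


Koszul resolution: beta_i(k)=C(n,i), n=13
sum_even C(13,i) = 2^(n-1) = 2^12 = 4096


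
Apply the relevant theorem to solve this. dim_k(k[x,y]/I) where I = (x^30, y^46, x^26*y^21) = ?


k[x,y]/I, I = (x^30, y^46, x^26*y^21)
Rect: 30x46=1380. Corner: (30-26)x(46-21)=100.
dim = 1380-100 = 1280


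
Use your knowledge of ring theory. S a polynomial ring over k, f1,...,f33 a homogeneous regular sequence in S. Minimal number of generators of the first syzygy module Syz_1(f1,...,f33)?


Regular sequence => Koszul complex is the minimal free resolution.
Syz_1 minimally generated by Koszul relations f_i*e_j - f_j*e_i (i<j): mu(Syz_1) = beta_2 = C(m,2) = m(m-1)/2
m=33
33*32/2 = 528


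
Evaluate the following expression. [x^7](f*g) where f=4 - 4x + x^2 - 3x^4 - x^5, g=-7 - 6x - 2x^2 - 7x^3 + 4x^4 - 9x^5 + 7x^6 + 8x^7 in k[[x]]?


[x^7] = sum a_i*b_j, i+j=7
  4*8=32
  -4*7=-28
  1*-9=-9
  -3*-7=21
  -1*-2=2
Sum=18


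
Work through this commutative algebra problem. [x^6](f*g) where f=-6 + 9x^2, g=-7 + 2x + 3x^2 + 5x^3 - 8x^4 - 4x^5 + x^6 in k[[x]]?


[x^6] = sum a_i*b_j, i+j=6
  -6*1=-6
  9*-8=-72
Sum=-78


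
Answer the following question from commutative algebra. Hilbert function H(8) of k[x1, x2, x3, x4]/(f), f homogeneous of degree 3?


C(11,3)-C(8,3)=165-56=109


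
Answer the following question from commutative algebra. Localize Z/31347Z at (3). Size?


3-primary part: 31347=3^6*43
Size=3^6=729


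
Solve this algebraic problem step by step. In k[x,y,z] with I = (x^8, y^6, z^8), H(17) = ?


Need i<8, j<6, k<8 with i+j+k=17.
For each i, j ranges over max(0,17-i-7)..min(5,17-i):
  i=0: j in [10,5] -> 0
  i=1: j in [9,5] -> 0
  i=2: j in [8,5] -> 0
  i=3: j in [7,5] -> 0
  i=4: j in [6,5] -> 0
  i=5: j in [5,5] -> 1
  i=6: j in [4,5] -> 2
  i=7: j in [3,5] -> 3
H(17) = 0+0+0+0+0+1+2+3 = 6


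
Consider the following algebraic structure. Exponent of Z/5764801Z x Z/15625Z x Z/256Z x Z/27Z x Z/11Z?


Exponent = lcm of the cyclic orders; pairwise coprime => product.
7^8*5^6*2^8*3^3*11^1=5764801*15625*256*27*11=6848583588000000


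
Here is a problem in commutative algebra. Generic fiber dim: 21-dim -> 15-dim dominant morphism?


dim(fiber)=dim(X)-dim(Y)=21-15=6


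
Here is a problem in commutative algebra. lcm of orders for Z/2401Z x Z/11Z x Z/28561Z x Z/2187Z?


Exponent = lcm of the cyclic orders; pairwise coprime => product.
7^4*11^1*13^4*3^7=2401*11*28561*2187=1649707836777


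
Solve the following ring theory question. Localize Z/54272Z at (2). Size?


2-primary part: 54272=2^10*53
Size=2^10=1024


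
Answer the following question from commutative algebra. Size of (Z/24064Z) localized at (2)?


2-primary part: 24064=2^9*47
Size=2^9=512


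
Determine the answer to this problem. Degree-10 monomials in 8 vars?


C(d+n-1,n-1)=C(17,7)=19448


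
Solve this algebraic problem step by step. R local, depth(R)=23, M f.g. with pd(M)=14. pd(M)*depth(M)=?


pd+depth=23
depth=23-14=9
pd*depth=14*9=126


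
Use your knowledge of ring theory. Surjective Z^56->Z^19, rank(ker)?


rank(ker) = 56-19 = 37


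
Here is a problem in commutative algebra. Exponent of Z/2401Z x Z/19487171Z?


Exponent = lcm of the cyclic orders; pairwise coprime => product.
7^4*11^7=2401*19487171=46788697571


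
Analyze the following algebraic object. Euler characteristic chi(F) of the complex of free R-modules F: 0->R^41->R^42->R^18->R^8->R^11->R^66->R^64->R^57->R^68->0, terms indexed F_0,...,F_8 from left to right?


chi = sum (-1)^i * rank:
(-1)^0*41=41
(-1)^1*42=-42
(-1)^2*18=18
(-1)^3*8=-8
(-1)^4*11=11
(-1)^5*66=-66
(-1)^6*64=64
(-1)^7*57=-57
(-1)^8*68=68
chi=29


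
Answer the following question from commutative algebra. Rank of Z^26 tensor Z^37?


rank(M(x)N) = rank(M)*rank(N)
26*37 = 962


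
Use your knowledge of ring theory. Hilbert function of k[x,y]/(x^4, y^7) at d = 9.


k[x,y], I = (x^4, y^7), d = 9
Need i < 4 and d-i < 7.
Range: 3 <= i <= 3.
H(9) = 1


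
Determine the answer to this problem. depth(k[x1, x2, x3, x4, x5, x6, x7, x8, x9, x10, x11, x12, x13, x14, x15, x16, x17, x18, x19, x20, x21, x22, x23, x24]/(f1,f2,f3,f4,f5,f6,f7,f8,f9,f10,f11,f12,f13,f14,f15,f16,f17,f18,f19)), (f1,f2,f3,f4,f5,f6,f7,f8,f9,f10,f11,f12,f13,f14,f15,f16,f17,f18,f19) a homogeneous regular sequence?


depth(R)=24
depth(R/I)=24-19=5


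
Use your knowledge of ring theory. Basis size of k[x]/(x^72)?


Basis: 1,x,...,x^71
dim=72


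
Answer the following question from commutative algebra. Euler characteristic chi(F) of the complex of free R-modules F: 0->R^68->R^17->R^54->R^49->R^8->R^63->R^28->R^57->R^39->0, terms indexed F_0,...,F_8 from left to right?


chi = sum (-1)^i * rank:
(-1)^0*68=68
(-1)^1*17=-17
(-1)^2*54=54
(-1)^3*49=-49
(-1)^4*8=8
(-1)^5*63=-63
(-1)^6*28=28
(-1)^7*57=-57
(-1)^8*39=39
chi=11


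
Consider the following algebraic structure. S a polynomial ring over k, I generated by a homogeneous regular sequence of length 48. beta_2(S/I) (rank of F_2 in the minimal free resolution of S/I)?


Regular sequence => Koszul complex is the minimal free resolution.
Syz_1 minimally generated by Koszul relations f_i*e_j - f_j*e_i (i<j): mu(Syz_1) = beta_2 = C(m,2) = m(m-1)/2
m=48
48*47/2 = 1128


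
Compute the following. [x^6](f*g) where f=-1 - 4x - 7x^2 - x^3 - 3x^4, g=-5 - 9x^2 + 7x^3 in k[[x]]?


[x^6] = sum a_i*b_j, i+j=6
  -1*7=-7
  -3*-9=27
Sum=20


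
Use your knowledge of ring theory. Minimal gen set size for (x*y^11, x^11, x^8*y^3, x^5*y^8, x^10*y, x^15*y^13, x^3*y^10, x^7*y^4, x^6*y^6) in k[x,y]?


Remove redundant (divisible by others).
x^15*y^13 redundant.
Min: x^11, x^10*y, x^8*y^3, x^7*y^4, x^6*y^6, x^5*y^8, x^3*y^10, x*y^11
Count=8


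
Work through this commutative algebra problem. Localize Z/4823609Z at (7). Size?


7-primary part: 4823609=7^6*41
Size=7^6=117649


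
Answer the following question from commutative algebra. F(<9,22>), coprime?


gcd(9,22)=1 => F=ab-a-b=9*22-9-22=198-31=167


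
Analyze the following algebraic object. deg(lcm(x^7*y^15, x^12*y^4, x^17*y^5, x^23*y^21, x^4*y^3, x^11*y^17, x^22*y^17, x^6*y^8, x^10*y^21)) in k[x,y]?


lcm = componentwise max:
x: max(7,12,17,23,4,11,22,6,10)=23
y: max(15,4,5,21,3,17,17,8,21)=21
Total=23+21=44


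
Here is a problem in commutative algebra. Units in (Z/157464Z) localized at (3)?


Local ring = Z/19683Z.
phi(19683) = 3^8*(3-1) = 13122


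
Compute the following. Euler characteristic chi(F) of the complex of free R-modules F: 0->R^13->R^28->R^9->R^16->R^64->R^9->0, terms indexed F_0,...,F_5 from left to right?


chi = sum (-1)^i * rank:
(-1)^0*13=13
(-1)^1*28=-28
(-1)^2*9=9
(-1)^3*16=-16
(-1)^4*64=64
(-1)^5*9=-9
chi=33


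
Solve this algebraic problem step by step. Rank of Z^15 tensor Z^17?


rank(M(x)N) = rank(M)*rank(N)
15*17 = 255


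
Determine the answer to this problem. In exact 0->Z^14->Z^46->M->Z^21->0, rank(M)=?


Alt sum=0:
(-1)^0*14 + (-1)^1*46 + (-1)^2*? + (-1)^3*21=0
rank(M)=53


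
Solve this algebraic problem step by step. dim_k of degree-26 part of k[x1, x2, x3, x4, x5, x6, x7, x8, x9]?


C(d+n-1,n-1)=C(34,8)=18156204


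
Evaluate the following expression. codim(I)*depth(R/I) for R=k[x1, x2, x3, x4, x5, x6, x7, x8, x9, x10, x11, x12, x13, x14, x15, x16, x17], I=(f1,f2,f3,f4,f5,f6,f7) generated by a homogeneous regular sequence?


codim=7, depth=dim(R/I)=17-7=10
Product=7*10=70


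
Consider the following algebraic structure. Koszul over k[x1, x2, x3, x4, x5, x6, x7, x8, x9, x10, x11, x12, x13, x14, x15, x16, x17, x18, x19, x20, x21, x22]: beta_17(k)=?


C(n,i)=C(22,17)=26334


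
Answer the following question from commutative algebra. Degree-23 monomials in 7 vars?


C(d+n-1,n-1)=C(29,6)=475020


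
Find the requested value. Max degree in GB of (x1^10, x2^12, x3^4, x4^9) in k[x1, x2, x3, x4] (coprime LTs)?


Pure powers, coprime LTs => already GB.
Degrees: 10, 12, 4, 9
Max=12


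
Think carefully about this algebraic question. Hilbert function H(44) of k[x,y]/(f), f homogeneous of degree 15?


H(t)=d for t>=d-1.
d=15, t=44
H(44)=15


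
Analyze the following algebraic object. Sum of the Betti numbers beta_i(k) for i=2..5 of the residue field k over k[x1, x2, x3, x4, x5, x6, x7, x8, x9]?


Koszul resolution: beta_i(k)=C(n,i), n=9
C(9,2)=36, C(9,3)=84, C(9,4)=126, C(9,5)=126
Sum=372


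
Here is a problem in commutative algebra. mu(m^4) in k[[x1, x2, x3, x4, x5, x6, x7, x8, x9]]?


C(n+d-1,d)=C(12,4)=495


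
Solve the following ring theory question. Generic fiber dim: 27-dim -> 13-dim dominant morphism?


dim(fiber)=dim(X)-dim(Y)=27-13=14


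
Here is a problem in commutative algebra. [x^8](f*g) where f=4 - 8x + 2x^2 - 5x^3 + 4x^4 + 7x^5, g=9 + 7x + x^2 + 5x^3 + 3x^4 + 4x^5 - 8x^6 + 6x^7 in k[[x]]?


[x^8] = sum a_i*b_j, i+j=8
  -8*6=-48
  2*-8=-16
  -5*4=-20
  4*3=12
  7*5=35
Sum=-37


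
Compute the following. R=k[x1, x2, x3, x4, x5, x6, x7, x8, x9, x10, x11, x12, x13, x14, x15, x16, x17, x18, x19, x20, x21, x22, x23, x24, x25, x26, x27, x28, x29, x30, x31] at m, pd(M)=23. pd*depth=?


pd+depth=31
depth=31-23=8
pd*depth=23*8=184


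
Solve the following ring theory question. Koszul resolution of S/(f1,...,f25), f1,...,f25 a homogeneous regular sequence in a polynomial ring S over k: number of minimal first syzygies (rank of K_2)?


Regular sequence => Koszul complex is the minimal free resolution.
Syz_1 minimally generated by Koszul relations f_i*e_j - f_j*e_i (i<j): mu(Syz_1) = beta_2 = C(m,2) = m(m-1)/2
m=25
25*24/2 = 300


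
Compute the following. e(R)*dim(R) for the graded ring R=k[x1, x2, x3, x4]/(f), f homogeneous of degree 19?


e(R)=deg(f)=19, dim(R)=4-1=3
e*dim=19*3=57


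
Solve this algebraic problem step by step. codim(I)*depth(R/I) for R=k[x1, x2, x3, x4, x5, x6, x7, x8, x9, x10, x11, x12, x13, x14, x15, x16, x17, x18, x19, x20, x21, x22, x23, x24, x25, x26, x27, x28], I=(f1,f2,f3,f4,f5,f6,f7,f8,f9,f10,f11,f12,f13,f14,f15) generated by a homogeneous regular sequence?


codim=15, depth=dim(R/I)=28-15=13
Product=15*13=195


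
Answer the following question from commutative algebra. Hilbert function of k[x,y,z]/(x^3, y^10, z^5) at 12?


Need i<3, j<10, k<5 with i+j+k=12.
For each i, j ranges over max(0,12-i-4)..min(9,12-i):
  i=0: j in [8,9] -> 2
  i=1: j in [7,9] -> 3
  i=2: j in [6,9] -> 4
H(12) = 2+3+4 = 9


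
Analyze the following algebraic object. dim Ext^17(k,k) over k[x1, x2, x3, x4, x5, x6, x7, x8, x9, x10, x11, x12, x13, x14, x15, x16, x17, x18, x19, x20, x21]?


C(n,i)=C(21,17)=5985


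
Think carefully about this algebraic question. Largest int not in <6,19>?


gcd(6,19)=1 => F=ab-a-b=6*19-6-19=114-25=89


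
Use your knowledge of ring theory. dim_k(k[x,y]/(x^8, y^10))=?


Basis: x^i*y^j, i<8, j<10
8*10=80


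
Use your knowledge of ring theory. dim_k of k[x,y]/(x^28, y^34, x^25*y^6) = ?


k[x,y]/I, I = (x^28, y^34, x^25*y^6)
Rect: 28x34=952. Corner: (28-25)x(34-6)=84.
dim = 952-84 = 868


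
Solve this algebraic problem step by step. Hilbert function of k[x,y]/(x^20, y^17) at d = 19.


k[x,y], I = (x^20, y^17), d = 19
Need i < 20 and d-i < 17.
Range: 3 <= i <= 19.
H(19) = 17


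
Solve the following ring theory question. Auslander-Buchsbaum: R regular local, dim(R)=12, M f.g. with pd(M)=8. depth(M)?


pd+depth=depth(R)=12
depth=12-8=4


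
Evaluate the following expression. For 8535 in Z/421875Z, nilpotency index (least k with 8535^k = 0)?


8535^k mod 421875:
k=1: 8535
k=2: 283725
k=3: 30375
k=4: 219375
k=5: 84375
k=6: 0
First zero at k = 6


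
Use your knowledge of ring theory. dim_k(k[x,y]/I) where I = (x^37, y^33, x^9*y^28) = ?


k[x,y]/I, I = (x^37, y^33, x^9*y^28)
Rect: 37x33=1221. Corner: (37-9)x(33-28)=140.
dim = 1221-140 = 1081


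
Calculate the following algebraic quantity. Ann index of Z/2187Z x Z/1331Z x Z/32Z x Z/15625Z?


Exponent = lcm of the cyclic orders; pairwise coprime => product.
3^7*11^3*2^5*5^6=2187*1331*32*15625=1455448500000


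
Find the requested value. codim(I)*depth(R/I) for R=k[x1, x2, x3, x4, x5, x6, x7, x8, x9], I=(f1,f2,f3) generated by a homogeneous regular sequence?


codim=3, depth=dim(R/I)=9-3=6
Product=3*6=18


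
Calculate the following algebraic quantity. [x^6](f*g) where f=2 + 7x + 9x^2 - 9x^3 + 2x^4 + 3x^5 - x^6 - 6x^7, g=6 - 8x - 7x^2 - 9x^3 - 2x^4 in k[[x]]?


[x^6] = sum a_i*b_j, i+j=6
  9*-2=-18
  -9*-9=81
  2*-7=-14
  3*-8=-24
  -1*6=-6
Sum=19


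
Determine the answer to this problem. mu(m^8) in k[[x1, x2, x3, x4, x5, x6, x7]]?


C(n+d-1,d)=C(14,8)=3003


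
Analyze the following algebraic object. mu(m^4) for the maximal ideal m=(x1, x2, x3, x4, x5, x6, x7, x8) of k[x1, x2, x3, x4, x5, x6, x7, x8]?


Graded Nakayama: mu(m^d) = dim_k (m^d/m^(d+1)) = #degree-4 monomials in 8 vars
C(n+d-1,d)=C(11,4)=330


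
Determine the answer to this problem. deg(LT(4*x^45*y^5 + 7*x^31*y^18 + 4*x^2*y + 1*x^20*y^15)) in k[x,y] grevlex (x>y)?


LT: 4*x^45*y^5
deg_x=45, deg_y=5
Total=45+5=50


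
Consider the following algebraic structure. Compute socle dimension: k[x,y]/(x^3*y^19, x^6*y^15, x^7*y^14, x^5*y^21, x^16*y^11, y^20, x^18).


Socle = ann(m) = span of standard monomials u with x*u, y*u in I (staircase corners).
Redundant generators: x^5*y^21
Minimal generators: x^18, x^16*y^11, x^7*y^14, x^6*y^15, x^3*y^19, y^20
Corners: x^2y^19, x^5y^18, x^6y^14, x^15y^13, x^17y^10
Socle dim=5


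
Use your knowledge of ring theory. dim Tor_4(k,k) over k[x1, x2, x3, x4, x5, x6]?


Koszul: C(n,i)=C(6,4)=15


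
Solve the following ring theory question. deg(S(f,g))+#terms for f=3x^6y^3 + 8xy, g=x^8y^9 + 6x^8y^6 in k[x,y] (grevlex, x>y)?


LT(f)=3x^6y^3, LT(g)=x^8y^9
lcm(LM)=x^8y^9
S(f,g) (scaled by 3 to clear denominators) = x^2y^6*f - 3*g = -18x^8y^6 + 8x^3y^7
2 terms, deg 14.
14+2=16


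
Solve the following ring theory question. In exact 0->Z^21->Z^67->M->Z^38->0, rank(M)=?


Alt sum=0:
(-1)^0*21 + (-1)^1*67 + (-1)^2*? + (-1)^3*38=0
rank(M)=84


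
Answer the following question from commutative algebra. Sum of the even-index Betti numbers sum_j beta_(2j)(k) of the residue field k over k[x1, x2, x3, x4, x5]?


Koszul resolution: beta_i(k)=C(n,i), n=5
sum_even C(5,i) = 2^(n-1) = 2^4 = 16


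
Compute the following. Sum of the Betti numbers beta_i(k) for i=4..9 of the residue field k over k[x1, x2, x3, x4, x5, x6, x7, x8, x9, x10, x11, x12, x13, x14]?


Koszul resolution: beta_i(k)=C(n,i), n=14
C(14,4)=1001, C(14,5)=2002, C(14,6)=3003, C(14,7)=3432, C(14,8)=3003, C(14,9)=2002
Sum=14443


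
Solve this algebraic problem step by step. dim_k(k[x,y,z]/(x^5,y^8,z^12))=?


Basis: x^iy^jz^k, i<5,j<8,k<12
5*8*12=480


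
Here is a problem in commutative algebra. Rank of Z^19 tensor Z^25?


rank(M(x)N) = rank(M)*rank(N)
19*25 = 475


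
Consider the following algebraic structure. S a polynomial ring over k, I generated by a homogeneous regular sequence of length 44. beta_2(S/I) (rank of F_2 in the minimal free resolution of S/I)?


Regular sequence => Koszul complex is the minimal free resolution.
Syz_1 minimally generated by Koszul relations f_i*e_j - f_j*e_i (i<j): mu(Syz_1) = beta_2 = C(m,2) = m(m-1)/2
m=44
44*43/2 = 946


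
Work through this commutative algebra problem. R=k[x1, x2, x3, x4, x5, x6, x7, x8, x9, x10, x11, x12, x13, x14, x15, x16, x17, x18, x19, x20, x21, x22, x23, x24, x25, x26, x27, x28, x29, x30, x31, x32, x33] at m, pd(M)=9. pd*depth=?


pd+depth=33
depth=33-9=24
pd*depth=9*24=216


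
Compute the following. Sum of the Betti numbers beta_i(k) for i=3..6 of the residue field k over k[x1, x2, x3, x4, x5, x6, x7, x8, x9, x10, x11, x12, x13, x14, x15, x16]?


Koszul resolution: beta_i(k)=C(n,i), n=16
C(16,3)=560, C(16,4)=1820, C(16,5)=4368, C(16,6)=8008
Sum=14756


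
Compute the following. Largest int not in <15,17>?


gcd(15,17)=1 => F=ab-a-b=15*17-15-17=255-32=223


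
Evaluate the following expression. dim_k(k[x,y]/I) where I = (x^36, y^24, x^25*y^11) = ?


k[x,y]/I, I = (x^36, y^24, x^25*y^11)
Rect: 36x24=864. Corner: (36-25)x(24-11)=143.
dim = 864-143 = 721


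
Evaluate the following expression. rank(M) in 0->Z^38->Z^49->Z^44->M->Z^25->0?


Alt sum=0:
(-1)^0*38 + (-1)^1*49 + (-1)^2*44 + (-1)^3*? + (-1)^4*25=0
rank(M)=58


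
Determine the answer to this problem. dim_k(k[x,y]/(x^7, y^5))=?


Basis: x^i*y^j, i<7, j<5
7*5=35


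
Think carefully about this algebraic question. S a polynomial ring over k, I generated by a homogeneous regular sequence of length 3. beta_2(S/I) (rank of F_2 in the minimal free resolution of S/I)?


Regular sequence => Koszul complex is the minimal free resolution.
Syz_1 minimally generated by Koszul relations f_i*e_j - f_j*e_i (i<j): mu(Syz_1) = beta_2 = C(m,2) = m(m-1)/2
m=3
3*2/2 = 3


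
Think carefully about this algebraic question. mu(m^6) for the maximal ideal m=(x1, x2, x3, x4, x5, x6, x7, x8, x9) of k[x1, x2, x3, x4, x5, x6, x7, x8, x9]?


Graded Nakayama: mu(m^d) = dim_k (m^d/m^(d+1)) = #degree-6 monomials in 9 vars
C(n+d-1,d)=C(14,6)=3003


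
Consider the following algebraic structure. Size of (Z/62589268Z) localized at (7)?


7-primary part: 62589268=7^7*76
Size=7^7=823543


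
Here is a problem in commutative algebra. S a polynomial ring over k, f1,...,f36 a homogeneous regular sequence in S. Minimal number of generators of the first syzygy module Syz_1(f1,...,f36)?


Regular sequence => Koszul complex is the minimal free resolution.
Syz_1 minimally generated by Koszul relations f_i*e_j - f_j*e_i (i<j): mu(Syz_1) = beta_2 = C(m,2) = m(m-1)/2
m=36
36*35/2 = 630


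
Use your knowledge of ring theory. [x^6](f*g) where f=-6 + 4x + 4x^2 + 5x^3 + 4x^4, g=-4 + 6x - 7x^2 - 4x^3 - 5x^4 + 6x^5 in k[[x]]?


[x^6] = sum a_i*b_j, i+j=6
  4*6=24
  4*-5=-20
  5*-4=-20
  4*-7=-28
Sum=-44


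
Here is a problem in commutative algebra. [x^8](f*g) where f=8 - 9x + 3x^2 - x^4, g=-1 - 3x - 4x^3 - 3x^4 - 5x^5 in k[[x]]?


[x^8] = sum a_i*b_j, i+j=8
  -1*-3=3
Sum=3


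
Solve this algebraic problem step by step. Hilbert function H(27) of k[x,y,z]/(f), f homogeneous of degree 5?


C(29,2)-C(24,2)=406-276=130


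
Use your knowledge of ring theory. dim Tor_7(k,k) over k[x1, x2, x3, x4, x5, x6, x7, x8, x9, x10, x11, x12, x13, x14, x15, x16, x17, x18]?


Koszul: C(n,i)=C(18,7)=31824


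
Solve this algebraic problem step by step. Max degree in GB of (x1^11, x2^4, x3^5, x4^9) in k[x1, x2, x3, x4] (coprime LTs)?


Pure powers, coprime LTs => already GB.
Degrees: 11, 4, 5, 9
Max=11


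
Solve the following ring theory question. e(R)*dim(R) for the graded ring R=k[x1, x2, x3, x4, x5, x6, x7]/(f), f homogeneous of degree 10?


e(R)=deg(f)=10, dim(R)=7-1=6
e*dim=10*6=60


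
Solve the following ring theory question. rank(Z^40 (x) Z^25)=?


rank(M(x)N) = rank(M)*rank(N)
40*25 = 1000


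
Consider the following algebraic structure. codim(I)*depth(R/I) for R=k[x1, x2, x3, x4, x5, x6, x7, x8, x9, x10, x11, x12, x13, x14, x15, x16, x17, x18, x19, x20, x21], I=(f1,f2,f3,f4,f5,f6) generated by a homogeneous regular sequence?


codim=6, depth=dim(R/I)=21-6=15
Product=6*15=90


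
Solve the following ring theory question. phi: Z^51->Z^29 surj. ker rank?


rank(ker) = 51-29 = 22


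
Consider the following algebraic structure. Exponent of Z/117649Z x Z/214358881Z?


Exponent = lcm of the cyclic orders; pairwise coprime => product.
7^6*11^8=117649*214358881=25219107990769


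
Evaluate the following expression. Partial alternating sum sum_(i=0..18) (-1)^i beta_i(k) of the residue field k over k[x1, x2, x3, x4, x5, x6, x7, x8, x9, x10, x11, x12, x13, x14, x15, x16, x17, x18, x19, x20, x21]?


Koszul resolution: beta_i(k)=C(n,i), n=21
sum_(i=0..p) (-1)^i C(n,i) = (-1)^p C(n-1,p)
(-1)^18*C(20,18) = (-1)^18*190 = 190


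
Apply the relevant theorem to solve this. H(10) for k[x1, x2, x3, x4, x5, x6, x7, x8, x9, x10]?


C(d+n-1,n-1)=C(19,9)=92378


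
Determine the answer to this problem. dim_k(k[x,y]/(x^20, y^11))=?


Basis: x^i*y^j, i<20, j<11
20*11=220


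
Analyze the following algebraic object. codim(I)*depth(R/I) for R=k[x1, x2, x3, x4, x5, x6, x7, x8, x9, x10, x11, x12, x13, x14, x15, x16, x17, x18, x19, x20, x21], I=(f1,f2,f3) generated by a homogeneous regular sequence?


codim=3, depth=dim(R/I)=21-3=18
Product=3*18=54


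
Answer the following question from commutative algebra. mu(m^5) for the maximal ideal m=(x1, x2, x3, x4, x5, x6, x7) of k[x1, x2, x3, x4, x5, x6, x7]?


Graded Nakayama: mu(m^d) = dim_k (m^d/m^(d+1)) = #degree-5 monomials in 7 vars
C(n+d-1,d)=C(11,5)=462


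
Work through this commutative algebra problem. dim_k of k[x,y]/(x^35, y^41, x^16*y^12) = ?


k[x,y]/I, I = (x^35, y^41, x^16*y^12)
Rect: 35x41=1435. Corner: (35-16)x(41-12)=551.
dim = 1435-551 = 884


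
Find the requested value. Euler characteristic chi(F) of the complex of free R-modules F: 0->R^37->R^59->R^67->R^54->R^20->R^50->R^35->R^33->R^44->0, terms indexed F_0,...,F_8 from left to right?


chi = sum (-1)^i * rank:
(-1)^0*37=37
(-1)^1*59=-59
(-1)^2*67=67
(-1)^3*54=-54
(-1)^4*20=20
(-1)^5*50=-50
(-1)^6*35=35
(-1)^7*33=-33
(-1)^8*44=44
chi=7


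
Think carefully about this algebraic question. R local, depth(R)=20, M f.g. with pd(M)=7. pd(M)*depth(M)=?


pd+depth=20
depth=20-7=13
pd*depth=7*13=91


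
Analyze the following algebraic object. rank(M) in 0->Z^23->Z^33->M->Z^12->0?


Alt sum=0:
(-1)^0*23 + (-1)^1*33 + (-1)^2*? + (-1)^3*12=0
rank(M)=22


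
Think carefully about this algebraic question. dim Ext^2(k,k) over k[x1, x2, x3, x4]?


C(n,i)=C(4,2)=6


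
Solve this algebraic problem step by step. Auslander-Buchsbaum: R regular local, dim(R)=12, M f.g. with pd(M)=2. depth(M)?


pd+depth=depth(R)=12
depth=12-2=10


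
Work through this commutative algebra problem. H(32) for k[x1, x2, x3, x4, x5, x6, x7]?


C(d+n-1,n-1)=C(38,6)=2760681


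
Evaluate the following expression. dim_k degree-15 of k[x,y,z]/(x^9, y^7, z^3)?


Need i<9, j<7, k<3 with i+j+k=15.
For each i, j ranges over max(0,15-i-2)..min(6,15-i):
  i=0: j in [13,6] -> 0
  i=1: j in [12,6] -> 0
  i=2: j in [11,6] -> 0
  i=3: j in [10,6] -> 0
  i=4: j in [9,6] -> 0
  i=5: j in [8,6] -> 0
  i=6: j in [7,6] -> 0
  i=7: j in [6,6] -> 1
  i=8: j in [5,6] -> 2
H(15) = 0+0+0+0+0+0+0+1+2 = 3


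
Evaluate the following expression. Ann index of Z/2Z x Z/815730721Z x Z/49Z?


Exponent = lcm of the cyclic orders; pairwise coprime => product.
2^1*13^8*7^2=2*815730721*49=79941610658


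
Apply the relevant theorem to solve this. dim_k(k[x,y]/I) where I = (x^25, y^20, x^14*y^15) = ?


k[x,y]/I, I = (x^25, y^20, x^14*y^15)
Rect: 25x20=500. Corner: (25-14)x(20-15)=55.
dim = 500-55 = 445


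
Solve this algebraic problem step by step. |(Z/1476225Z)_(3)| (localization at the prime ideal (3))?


3-primary part: 1476225=3^10*25
Size=3^10=59049


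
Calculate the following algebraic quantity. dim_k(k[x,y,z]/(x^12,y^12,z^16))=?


Basis: x^iy^jz^k, i<12,j<12,k<16
12*12*16=2304


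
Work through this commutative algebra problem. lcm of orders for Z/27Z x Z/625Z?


Exponent = lcm of the cyclic orders; pairwise coprime => product.
3^3*5^4=27*625=16875


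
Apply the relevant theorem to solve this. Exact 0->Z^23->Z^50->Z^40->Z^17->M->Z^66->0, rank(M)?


Alt sum=0:
(-1)^0*23 + (-1)^1*50 + (-1)^2*40 + (-1)^3*17 + (-1)^4*? + (-1)^5*66=0
rank(M)=70


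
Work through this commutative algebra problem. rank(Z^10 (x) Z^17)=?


rank(M(x)N) = rank(M)*rank(N)
10*17 = 170


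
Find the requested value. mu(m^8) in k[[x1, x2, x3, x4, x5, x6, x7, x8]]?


C(n+d-1,d)=C(15,8)=6435


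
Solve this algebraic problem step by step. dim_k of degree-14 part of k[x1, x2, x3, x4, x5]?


C(d+n-1,n-1)=C(18,4)=3060


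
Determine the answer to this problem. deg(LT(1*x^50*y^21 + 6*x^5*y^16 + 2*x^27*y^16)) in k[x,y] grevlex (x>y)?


LT: 1*x^50*y^21
deg_x=50, deg_y=21
Total=50+21=71


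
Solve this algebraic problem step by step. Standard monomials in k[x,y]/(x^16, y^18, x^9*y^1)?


k[x,y]/I, I = (x^16, y^18, x^9*y^1)
Rect: 16x18=288. Corner: (16-9)x(18-1)=119.
dim = 288-119 = 169


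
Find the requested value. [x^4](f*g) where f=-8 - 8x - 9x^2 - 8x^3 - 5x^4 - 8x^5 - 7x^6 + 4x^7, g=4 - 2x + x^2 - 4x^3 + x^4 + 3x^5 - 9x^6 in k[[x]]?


[x^4] = sum a_i*b_j, i+j=4
  -8*1=-8
  -8*-4=32
  -9*1=-9
  -8*-2=16
  -5*4=-20
Sum=11


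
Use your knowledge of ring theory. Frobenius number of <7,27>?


gcd(7,27)=1 => F=ab-a-b=7*27-7-27=189-34=155


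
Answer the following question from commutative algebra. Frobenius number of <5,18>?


gcd(5,18)=1 => F=ab-a-b=5*18-5-18=90-23=67


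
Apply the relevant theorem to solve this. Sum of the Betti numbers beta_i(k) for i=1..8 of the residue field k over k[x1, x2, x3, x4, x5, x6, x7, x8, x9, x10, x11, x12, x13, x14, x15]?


Koszul resolution: beta_i(k)=C(n,i), n=15
C(15,1)=15, C(15,2)=105, C(15,3)=455, C(15,4)=1365, C(15,5)=3003, C(15,6)=5005, C(15,7)=6435, C(15,8)=6435
Sum=22818
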